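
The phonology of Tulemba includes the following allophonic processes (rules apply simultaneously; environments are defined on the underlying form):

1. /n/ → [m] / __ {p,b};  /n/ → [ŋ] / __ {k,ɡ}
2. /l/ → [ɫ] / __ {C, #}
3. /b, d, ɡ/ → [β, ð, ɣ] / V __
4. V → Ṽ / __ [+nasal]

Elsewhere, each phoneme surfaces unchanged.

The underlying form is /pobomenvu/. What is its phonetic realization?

/p/ — not in any rule's target class → [p].
/o/ (between /p/ and /b/) fails the environment for rule 4, so it stays [o].
/b/ meets the environment for rule 3 (immediately after a vowel) → [β].
/o/ (between /b/ and /m/) occurs before a nasal consonant → [õ] by rule 4.
/m/ — not in any rule's target class → [m].
Rule 4 applies to /e/ (between /m/ and /n/: before a nasal consonant) → [ẽ].
/n/ (between /e/ and /v/) fails the environment for rule 1, so it stays [n].
/v/ stays [v].
/u/ (word-final) fails the environment for rule 4, so it stays [u].

[poβõmẽnvu]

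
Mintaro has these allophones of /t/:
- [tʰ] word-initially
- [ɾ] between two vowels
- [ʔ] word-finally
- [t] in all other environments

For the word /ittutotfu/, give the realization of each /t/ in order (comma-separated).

Occurrence 1 (position 2): no conditioning environment matches → elsewhere allophone [t].
Occurrence 2 (position 3): no conditioning environment matches → elsewhere allophone [t].
Occurrence 3 (position 5): between two vowels → [ɾ].
Occurrence 4 (position 7): no conditioning environment matches → elsewhere allophone [t].

[t], [t], [ɾ], [t]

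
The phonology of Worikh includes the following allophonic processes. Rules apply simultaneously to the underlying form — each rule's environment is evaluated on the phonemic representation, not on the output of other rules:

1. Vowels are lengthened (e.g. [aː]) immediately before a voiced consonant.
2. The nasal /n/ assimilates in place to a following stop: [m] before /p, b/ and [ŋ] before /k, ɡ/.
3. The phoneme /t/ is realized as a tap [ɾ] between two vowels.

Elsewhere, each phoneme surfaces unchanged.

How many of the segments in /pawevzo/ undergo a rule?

2

Segments that undergo a rule: /a/ → [aː] (rule 1); /e/ → [eː] (rule 1).
All other segments surface unchanged.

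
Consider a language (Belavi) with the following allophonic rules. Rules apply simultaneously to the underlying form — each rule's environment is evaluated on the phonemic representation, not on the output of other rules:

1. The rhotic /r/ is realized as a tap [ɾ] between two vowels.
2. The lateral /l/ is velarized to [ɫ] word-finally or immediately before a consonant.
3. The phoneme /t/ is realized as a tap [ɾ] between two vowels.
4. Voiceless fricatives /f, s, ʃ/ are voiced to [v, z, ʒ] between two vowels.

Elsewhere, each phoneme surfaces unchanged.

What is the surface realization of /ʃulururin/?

/ʃ/ (word-initial) is in the target of rule 4 but the environment (between two vowels) is not met → [ʃ].
/u/ (between /ʃ/ and /l/) is unaffected → [u].
/l/ (between /u/ and /u/) is in the target of rule 2 but the environment (word-finally or immediately before a consonant) is not met → [l].
/u/ (between /l/ and /r/) is unaffected → [u].
/r/ — between /u/ and /u/, between two vowels — surfaces as [ɾ] (rule 1).
/u/ (between /r/ and /r/) is unaffected → [u].
/r/ (between /u/ and /i/) occurs between two vowels → [ɾ] by rule 1.
/i/ (between /r/ and /n/) is unaffected → [i].
/n/ (word-final) is unaffected → [n].

[ʃuluɾuɾin]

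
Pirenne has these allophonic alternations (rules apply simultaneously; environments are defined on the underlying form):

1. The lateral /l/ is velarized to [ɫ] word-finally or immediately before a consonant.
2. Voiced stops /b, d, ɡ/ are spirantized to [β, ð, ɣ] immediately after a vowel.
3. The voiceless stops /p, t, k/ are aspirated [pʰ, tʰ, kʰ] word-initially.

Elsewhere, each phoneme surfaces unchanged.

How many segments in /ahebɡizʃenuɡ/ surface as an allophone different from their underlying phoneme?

2

Segments that undergo a rule: /b/ → [β] (rule 2); /ɡ/ → [ɣ] (rule 2).
All other segments surface unchanged.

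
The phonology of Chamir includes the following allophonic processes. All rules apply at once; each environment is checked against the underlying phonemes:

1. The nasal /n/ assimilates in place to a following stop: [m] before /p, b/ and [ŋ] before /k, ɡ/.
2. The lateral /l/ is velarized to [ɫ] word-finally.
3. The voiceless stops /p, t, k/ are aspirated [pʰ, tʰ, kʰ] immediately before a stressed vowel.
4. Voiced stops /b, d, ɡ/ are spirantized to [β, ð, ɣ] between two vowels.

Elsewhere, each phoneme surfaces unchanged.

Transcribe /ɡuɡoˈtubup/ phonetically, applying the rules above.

/ɡ/ — word-initial; rule 4 does not apply here → [ɡ].
/u/ (between /ɡ/ and /ɡ/) is unaffected → [u].
/ɡ/ meets the environment for rule 4 (between two vowels) → [ɣ].
/o/ stays [o].
/t/ (between /o/ and /u/): immediately before a stressed vowel, so rule 3 applies → [tʰ].
/u/ (between /t/ and /b/) is unaffected → [u].
/b/ (between /u/ and /u/) occurs between two vowels → [β] by rule 4.
/u/ — not in any rule's target class → [u].
/p/ (word-final) fails the environment for rule 3, so it stays [p].

[ɡuɣoˈtʰuβup]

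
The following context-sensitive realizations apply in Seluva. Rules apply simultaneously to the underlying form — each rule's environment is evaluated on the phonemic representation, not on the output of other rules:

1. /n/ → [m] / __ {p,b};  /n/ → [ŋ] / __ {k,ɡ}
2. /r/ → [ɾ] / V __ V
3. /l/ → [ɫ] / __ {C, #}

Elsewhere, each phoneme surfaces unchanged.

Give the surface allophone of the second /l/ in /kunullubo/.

[l]

/l/ (between /l/ and /u/) fails the environment for rule 3, so it stays [l].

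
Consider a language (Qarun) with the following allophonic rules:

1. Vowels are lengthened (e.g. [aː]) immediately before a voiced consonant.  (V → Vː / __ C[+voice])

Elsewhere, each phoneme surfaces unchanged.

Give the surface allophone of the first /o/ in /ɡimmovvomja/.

Rule 1 applies to /o/ (between /m/ and /v/: before a voiced consonant) → [oː].

[oː]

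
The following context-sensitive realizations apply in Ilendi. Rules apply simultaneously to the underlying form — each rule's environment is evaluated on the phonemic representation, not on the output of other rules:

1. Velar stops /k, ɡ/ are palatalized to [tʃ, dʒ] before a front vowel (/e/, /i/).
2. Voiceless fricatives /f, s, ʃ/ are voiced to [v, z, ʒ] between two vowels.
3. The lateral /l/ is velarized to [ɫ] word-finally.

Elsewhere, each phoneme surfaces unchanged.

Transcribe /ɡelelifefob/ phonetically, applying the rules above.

[dʒelelivevob]

/ɡ/ — word-initial, before a front vowel — surfaces as [dʒ] (rule 1).
/l/ (between /e/ and /e/) is in the target of rule 3 but the environment (word-finally) is not met → [l].
/l/ (between /e/ and /i/) is in the target of rule 3 but the environment (word-finally) is not met → [l].
Rule 2 applies to /f/ (between /i/ and /e/: between two vowels) → [v].
Rule 2 applies to /f/ (between /e/ and /o/: between two vowels) → [v].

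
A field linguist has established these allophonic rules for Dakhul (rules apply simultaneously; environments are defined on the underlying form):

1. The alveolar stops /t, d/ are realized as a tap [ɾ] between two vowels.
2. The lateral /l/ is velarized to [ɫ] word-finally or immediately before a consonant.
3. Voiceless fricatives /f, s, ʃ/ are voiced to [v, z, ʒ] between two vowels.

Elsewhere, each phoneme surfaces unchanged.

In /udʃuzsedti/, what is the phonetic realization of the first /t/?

/t/ (between /d/ and /i/) fails the environment for rule 1, so it stays [t].

[t]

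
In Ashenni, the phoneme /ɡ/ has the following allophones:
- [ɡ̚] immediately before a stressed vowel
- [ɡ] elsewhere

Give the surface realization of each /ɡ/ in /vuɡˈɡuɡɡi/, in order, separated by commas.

[ɡ], [ɡ̚], [ɡ], [ɡ]

Occurrence 1 (position 3): no conditioning environment matches → elsewhere allophone [ɡ].
Occurrence 2 (position 4): immediately before a stressed vowel → [ɡ̚].
Occurrence 3 (position 6): no conditioning environment matches → elsewhere allophone [ɡ].
Occurrence 4 (position 7): no conditioning environment matches → elsewhere allophone [ɡ].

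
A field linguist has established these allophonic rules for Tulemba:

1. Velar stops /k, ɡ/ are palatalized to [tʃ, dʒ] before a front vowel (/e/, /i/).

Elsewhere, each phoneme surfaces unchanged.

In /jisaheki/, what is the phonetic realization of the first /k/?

Rule 1 applies to /k/ (between /e/ and /i/: before a front vowel) → [tʃ].

[tʃ]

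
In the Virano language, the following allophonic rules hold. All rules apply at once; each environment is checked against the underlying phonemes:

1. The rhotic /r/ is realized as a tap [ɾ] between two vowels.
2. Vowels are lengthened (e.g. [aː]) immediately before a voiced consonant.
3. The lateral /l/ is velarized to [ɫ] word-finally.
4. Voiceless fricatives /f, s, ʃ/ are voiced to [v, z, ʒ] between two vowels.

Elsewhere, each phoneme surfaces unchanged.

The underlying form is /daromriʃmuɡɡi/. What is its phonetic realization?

/d/ — not in any rule's target class → [d].
Rule 2 applies to /a/ (between /d/ and /r/: before a voiced consonant) → [aː].
/r/ meets the environment for rule 1 (between two vowels) → [ɾ].
/o/ (between /r/ and /m/): before a voiced consonant, so rule 2 applies → [oː].
/m/ (between /o/ and /r/): no rule targets it → [m].
/r/ (between /m/ and /i/) fails the environment for rule 1, so it stays [r].
/i/ — between /r/ and /ʃ/; rule 2 does not apply here → [i].
/ʃ/ (between /i/ and /m/): rule 4 targets it, but not between two vowels → unchanged [ʃ].
/m/ — not in any rule's target class → [m].
/u/ (between /m/ and /ɡ/) occurs before a voiced consonant → [uː] by rule 2.
/ɡ/ (between /u/ and /ɡ/): no rule targets it → [ɡ].
/ɡ/ (between /ɡ/ and /i/) is unaffected → [ɡ].
/i/ (word-final): rule 2 targets it, but not before a voiced consonant → unchanged [i].

[daːɾoːmriʃmuːɡɡi]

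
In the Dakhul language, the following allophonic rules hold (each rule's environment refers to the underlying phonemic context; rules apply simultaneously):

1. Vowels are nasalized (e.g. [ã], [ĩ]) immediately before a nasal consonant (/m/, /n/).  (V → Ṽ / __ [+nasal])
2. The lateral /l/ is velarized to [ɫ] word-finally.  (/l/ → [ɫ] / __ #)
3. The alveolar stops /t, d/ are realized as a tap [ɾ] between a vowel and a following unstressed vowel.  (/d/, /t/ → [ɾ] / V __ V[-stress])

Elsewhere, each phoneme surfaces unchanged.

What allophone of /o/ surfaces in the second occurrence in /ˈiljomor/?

/o/ (between /m/ and /r/): rule 1 targets it, but not before a nasal consonant → unchanged [o].

[o]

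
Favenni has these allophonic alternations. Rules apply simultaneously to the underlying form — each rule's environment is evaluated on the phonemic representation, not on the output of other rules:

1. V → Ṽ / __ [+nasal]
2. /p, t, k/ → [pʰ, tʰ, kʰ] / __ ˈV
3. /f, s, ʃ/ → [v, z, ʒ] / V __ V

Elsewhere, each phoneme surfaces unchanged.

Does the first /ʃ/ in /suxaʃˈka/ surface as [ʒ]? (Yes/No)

No

/ʃ/ (between /a/ and /k/): rule 3 targets it, but not between two vowels → unchanged [ʃ].
The actual realization is [ʃ], not [ʒ].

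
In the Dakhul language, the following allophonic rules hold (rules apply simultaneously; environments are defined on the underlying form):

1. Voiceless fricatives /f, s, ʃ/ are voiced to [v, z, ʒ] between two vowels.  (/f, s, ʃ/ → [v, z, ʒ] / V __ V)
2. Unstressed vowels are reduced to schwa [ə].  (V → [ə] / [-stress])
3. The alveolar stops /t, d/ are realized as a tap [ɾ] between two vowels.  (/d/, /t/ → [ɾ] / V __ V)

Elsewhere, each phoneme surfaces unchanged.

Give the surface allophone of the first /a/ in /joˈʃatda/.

/a/ (between /ʃ/ and /t/) is in the target of rule 2 but the environment (in an unstressed syllable) is not met → [a].

[a]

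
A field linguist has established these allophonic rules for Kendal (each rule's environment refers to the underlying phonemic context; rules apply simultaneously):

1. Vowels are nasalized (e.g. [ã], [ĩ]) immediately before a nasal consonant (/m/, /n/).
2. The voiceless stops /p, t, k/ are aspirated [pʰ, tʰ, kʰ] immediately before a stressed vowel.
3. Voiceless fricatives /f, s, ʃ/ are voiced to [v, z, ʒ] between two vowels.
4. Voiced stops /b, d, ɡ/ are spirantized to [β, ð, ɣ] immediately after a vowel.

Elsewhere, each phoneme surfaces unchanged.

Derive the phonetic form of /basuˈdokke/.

[bazuˈðokke]

/b/ (word-initial) fails the environment for rule 4, so it stays [b].
/a/ (between /b/ and /s/): rule 1 targets it, but not before a nasal consonant → unchanged [a].
/s/ (between /a/ and /u/) occurs between two vowels → [z] by rule 3.
/u/ (between /s/ and /d/) is in the target of rule 1 but the environment (before a nasal consonant) is not met → [u].
/d/ meets the environment for rule 4 (immediately after a vowel) → [ð].
/o/ (between /d/ and /k/): rule 1 targets it, but not before a nasal consonant → unchanged [o].
/k/ (between /o/ and /k/): rule 2 targets it, but not immediately before a stressed vowel → unchanged [k].
/k/ (between /k/ and /e/) fails the environment for rule 2, so it stays [k].
/e/ (word-final): rule 1 targets it, but not before a nasal consonant → unchanged [e].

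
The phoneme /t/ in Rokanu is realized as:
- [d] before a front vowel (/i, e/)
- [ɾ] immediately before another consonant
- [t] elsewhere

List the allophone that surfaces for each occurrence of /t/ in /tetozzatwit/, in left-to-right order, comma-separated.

[d], [t], [ɾ], [t]

Occurrence 1 (position 1): before a front vowel (/i, e/) → [d].
Occurrence 2 (position 3): no conditioning environment matches → elsewhere allophone [t].
Occurrence 3 (position 8): immediately before another consonant → [ɾ].
Occurrence 4 (position 11): no conditioning environment matches → elsewhere allophone [t].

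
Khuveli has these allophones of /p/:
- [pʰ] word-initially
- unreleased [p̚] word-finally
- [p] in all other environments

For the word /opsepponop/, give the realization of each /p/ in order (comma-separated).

Occurrence 1 (position 2): no conditioning environment matches → elsewhere allophone [p].
Occurrence 2 (position 5): no conditioning environment matches → elsewhere allophone [p].
Occurrence 3 (position 6): no conditioning environment matches → elsewhere allophone [p].
Occurrence 4 (position 10): word-finally → [p̚].

[p], [p], [p], [p̚]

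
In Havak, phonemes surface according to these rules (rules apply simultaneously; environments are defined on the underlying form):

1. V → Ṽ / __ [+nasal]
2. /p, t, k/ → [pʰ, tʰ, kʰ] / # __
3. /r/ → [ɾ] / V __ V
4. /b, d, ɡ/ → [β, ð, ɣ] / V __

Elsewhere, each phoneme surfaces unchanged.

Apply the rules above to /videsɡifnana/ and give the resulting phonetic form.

/i/ (between /v/ and /d/): rule 1 targets it, but not before a nasal consonant → unchanged [i].
/d/ meets the environment for rule 4 (immediately after a vowel) → [ð].
/e/ (between /d/ and /s/): rule 1 targets it, but not before a nasal consonant → unchanged [e].
/ɡ/ (between /s/ and /i/) fails the environment for rule 4, so it stays [ɡ].
/i/ (between /ɡ/ and /f/) fails the environment for rule 1, so it stays [i].
Rule 1 applies to /a/ (between /n/ and /n/: before a nasal consonant) → [ã].
/a/ (word-final) is in the target of rule 1 but the environment (before a nasal consonant) is not met → [a].

[viðesɡifnãna]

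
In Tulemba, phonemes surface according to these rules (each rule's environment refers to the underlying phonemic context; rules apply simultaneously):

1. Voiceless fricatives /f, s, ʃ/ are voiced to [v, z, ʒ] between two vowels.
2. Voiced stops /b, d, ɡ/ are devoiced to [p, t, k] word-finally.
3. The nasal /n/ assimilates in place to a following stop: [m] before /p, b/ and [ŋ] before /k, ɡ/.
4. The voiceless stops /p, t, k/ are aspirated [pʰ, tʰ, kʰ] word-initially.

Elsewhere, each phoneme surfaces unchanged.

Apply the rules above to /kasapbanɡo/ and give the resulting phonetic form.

[kʰazapbaŋɡo]

/k/ (word-initial) occurs word-initially → [kʰ] by rule 4.
/s/ — between /a/ and /a/, between two vowels — surfaces as [z] (rule 1).
/p/ (between /a/ and /b/): rule 4 targets it, but not word-initially → unchanged [p].
/b/ (between /p/ and /a/) is in the target of rule 2 but the environment (word-finally) is not met → [b].
/n/ meets the environment for rule 3 (before a labial or velar stop) → [ŋ].
/ɡ/ — between /n/ and /o/; rule 2 does not apply here → [ɡ].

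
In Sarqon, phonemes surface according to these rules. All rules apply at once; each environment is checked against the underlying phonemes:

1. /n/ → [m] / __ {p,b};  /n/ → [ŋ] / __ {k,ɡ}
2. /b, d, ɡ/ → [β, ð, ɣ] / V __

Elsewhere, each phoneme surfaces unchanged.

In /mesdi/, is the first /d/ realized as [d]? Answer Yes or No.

Yes

/d/ (between /s/ and /i/) fails the environment for rule 2, so it stays [d].
The actual realization is [d], which matches [d].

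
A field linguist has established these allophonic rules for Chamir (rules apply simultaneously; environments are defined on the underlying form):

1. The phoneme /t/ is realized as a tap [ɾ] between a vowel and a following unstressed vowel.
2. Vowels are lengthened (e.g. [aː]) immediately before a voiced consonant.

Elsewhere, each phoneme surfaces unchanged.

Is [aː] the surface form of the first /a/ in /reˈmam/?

/a/ (between /m/ and /m/): before a voiced consonant, so rule 2 applies → [aː].
The actual realization is [aː], which matches [aː].

Yes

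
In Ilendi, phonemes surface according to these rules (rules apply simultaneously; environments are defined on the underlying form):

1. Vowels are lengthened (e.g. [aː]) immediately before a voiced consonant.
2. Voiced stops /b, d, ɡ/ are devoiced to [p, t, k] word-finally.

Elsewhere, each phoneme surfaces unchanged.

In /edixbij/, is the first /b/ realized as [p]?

/b/ — between /x/ and /i/; rule 2 does not apply here → [b].
The actual realization is [b], not [p].

No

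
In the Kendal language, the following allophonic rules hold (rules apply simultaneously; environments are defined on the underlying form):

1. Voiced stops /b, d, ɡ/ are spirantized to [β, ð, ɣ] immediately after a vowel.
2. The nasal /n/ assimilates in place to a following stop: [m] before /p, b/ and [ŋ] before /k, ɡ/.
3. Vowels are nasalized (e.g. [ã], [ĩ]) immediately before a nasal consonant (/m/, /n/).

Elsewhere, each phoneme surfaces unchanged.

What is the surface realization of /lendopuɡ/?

Rule 3 applies to /e/ (between /l/ and /n/: before a nasal consonant) → [ẽ].
/n/ — between /e/ and /d/; rule 2 does not apply here → [n].
/d/ (between /n/ and /o/) is in the target of rule 1 but the environment (immediately after a vowel) is not met → [d].
/o/ (between /d/ and /p/): rule 3 targets it, but not before a nasal consonant → unchanged [o].
/u/ (between /p/ and /ɡ/) fails the environment for rule 3, so it stays [u].
/ɡ/ meets the environment for rule 1 (immediately after a vowel) → [ɣ].

[lẽndopuɣ]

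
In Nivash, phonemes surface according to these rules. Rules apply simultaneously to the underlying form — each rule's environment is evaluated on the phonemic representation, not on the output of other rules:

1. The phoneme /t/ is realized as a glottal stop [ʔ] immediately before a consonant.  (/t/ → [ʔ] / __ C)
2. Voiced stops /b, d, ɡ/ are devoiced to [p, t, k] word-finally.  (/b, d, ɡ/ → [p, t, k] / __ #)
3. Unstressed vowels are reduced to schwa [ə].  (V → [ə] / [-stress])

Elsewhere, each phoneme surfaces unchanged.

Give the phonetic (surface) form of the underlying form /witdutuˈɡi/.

[wəʔdətəˈɡi]

Rule 3 applies to /i/ (between /w/ and /t/: in an unstressed syllable) → [ə].
/t/ meets the environment for rule 1 (immediately before a consonant) → [ʔ].
/d/ (between /t/ and /u/): rule 2 targets it, but not word-finally → unchanged [d].
/u/ (between /d/ and /t/) occurs in an unstressed syllable → [ə] by rule 3.
/t/ (between /u/ and /u/): rule 1 targets it, but not immediately before a consonant → unchanged [t].
Rule 3 applies to /u/ (between /t/ and /ɡ/: in an unstressed syllable) → [ə].
/ɡ/ (between /u/ and /i/): rule 2 targets it, but not word-finally → unchanged [ɡ].
/i/ (word-final): rule 3 targets it, but not in an unstressed syllable → unchanged [i].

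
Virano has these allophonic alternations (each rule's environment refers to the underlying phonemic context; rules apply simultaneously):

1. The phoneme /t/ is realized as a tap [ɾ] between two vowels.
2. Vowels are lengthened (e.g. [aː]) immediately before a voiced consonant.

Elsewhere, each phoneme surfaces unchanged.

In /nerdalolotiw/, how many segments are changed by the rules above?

Segments that undergo a rule: /e/ → [eː] (rule 2); /a/ → [aː] (rule 2); /o/ → [oː] (rule 2); /t/ → [ɾ] (rule 1); /i/ → [iː] (rule 2).
All other segments surface unchanged.

5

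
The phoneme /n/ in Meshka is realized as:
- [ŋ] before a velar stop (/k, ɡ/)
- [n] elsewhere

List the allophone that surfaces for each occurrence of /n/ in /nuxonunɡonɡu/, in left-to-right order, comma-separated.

Occurrence 1 (position 1): no conditioning environment matches → elsewhere allophone [n].
Occurrence 2 (position 5): no conditioning environment matches → elsewhere allophone [n].
Occurrence 3 (position 7): before a velar stop → [ŋ].
Occurrence 4 (position 10): before a velar stop → [ŋ].

[n], [n], [ŋ], [ŋ]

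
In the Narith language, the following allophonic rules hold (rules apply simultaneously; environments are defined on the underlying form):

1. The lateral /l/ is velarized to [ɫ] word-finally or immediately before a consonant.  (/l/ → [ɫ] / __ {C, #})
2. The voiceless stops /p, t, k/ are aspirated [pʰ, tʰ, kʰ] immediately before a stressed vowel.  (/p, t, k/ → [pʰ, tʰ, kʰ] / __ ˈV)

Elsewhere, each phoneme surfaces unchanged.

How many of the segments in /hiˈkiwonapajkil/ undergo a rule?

2

Segments that undergo a rule: /k/ → [kʰ] (rule 2); /l/ → [ɫ] (rule 1).
All other segments surface unchanged.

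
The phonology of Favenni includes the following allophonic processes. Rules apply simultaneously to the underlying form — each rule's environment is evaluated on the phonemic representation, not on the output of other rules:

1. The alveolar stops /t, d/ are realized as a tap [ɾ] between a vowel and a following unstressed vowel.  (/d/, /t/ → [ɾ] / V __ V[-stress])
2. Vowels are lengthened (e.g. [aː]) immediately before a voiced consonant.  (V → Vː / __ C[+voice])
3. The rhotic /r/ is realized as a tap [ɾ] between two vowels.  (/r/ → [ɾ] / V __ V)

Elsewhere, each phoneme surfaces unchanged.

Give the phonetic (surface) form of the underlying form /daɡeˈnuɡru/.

/d/ — word-initial; rule 1 does not apply here → [d].
Rule 2 applies to /a/ (between /d/ and /ɡ/: before a voiced consonant) → [aː].
/ɡ/ (between /a/ and /e/) is unaffected → [ɡ].
/e/ — between /ɡ/ and /n/, before a voiced consonant — surfaces as [eː] (rule 2).
/n/ (between /e/ and /u/): no rule targets it → [n].
/u/ (between /n/ and /ɡ/): before a voiced consonant, so rule 2 applies → [uː].
/ɡ/ — not in any rule's target class → [ɡ].
/r/ — between /ɡ/ and /u/; rule 3 does not apply here → [r].
/u/ — word-final; rule 2 does not apply here → [u].

[daːɡeːˈnuːɡru]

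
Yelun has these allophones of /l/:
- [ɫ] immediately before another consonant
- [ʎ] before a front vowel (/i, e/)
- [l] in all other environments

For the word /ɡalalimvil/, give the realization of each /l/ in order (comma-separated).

[l], [ʎ], [l]

Occurrence 1 (position 3): no conditioning environment matches → elsewhere allophone [l].
Occurrence 2 (position 5): before a front vowel (/i, e/) → [ʎ].
Occurrence 3 (position 10): no conditioning environment matches → elsewhere allophone [l].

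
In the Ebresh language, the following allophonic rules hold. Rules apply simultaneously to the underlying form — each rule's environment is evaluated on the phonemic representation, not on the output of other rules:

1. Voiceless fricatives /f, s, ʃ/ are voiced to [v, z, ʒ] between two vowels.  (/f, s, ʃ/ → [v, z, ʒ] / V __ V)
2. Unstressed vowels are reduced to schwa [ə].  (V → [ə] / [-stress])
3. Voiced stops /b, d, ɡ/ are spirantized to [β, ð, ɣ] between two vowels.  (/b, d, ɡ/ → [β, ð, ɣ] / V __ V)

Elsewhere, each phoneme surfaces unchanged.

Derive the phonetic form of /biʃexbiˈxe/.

[bəʒəxbəˈxe]

/b/ (word-initial): rule 3 targets it, but not between two vowels → unchanged [b].
Rule 2 applies to /i/ (between /b/ and /ʃ/: in an unstressed syllable) → [ə].
Rule 1 applies to /ʃ/ (between /i/ and /e/: between two vowels) → [ʒ].
/e/ (between /ʃ/ and /x/) occurs in an unstressed syllable → [ə] by rule 2.
/b/ (between /x/ and /i/) is in the target of rule 3 but the environment (between two vowels) is not met → [b].
/i/ (between /b/ and /x/) occurs in an unstressed syllable → [ə] by rule 2.
/e/ (word-final) is in the target of rule 2 but the environment (in an unstressed syllable) is not met → [e].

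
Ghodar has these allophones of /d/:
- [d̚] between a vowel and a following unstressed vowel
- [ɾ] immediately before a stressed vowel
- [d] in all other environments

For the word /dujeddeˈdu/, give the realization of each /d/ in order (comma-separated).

[d], [d], [d], [ɾ]

Occurrence 1 (position 1): no conditioning environment matches → elsewhere allophone [d].
Occurrence 2 (position 5): no conditioning environment matches → elsewhere allophone [d].
Occurrence 3 (position 6): no conditioning environment matches → elsewhere allophone [d].
Occurrence 4 (position 8): immediately before a stressed vowel → [ɾ].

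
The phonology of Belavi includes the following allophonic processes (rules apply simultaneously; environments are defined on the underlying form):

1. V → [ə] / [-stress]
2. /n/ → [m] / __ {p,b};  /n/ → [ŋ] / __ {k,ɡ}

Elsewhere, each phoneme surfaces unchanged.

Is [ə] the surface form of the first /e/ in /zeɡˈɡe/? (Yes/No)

Yes

/e/ (between /z/ and /ɡ/) occurs in an unstressed syllable → [ə] by rule 1.
The actual realization is [ə], which matches [ə].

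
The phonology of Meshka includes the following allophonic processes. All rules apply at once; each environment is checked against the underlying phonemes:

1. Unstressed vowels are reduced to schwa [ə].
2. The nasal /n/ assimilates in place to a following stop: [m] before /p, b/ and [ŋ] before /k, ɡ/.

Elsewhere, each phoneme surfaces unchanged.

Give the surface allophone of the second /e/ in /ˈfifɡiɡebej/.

[ə]

/e/ — between /b/ and /j/, in an unstressed syllable — surfaces as [ə] (rule 1).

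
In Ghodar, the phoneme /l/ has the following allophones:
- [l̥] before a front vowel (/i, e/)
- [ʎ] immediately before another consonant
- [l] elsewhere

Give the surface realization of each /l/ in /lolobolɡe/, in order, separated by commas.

Occurrence 1 (position 1): no conditioning environment matches → elsewhere allophone [l].
Occurrence 2 (position 3): no conditioning environment matches → elsewhere allophone [l].
Occurrence 3 (position 7): immediately before another consonant → [ʎ].

[l], [l], [ʎ]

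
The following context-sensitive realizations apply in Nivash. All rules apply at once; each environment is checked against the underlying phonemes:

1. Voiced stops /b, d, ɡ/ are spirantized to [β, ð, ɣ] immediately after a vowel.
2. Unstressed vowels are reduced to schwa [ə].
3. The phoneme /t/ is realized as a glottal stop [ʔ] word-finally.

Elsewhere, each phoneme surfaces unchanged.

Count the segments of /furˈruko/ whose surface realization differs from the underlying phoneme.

Segments that undergo a rule: /u/ → [ə] (rule 2); /o/ → [ə] (rule 2).
All other segments surface unchanged.

2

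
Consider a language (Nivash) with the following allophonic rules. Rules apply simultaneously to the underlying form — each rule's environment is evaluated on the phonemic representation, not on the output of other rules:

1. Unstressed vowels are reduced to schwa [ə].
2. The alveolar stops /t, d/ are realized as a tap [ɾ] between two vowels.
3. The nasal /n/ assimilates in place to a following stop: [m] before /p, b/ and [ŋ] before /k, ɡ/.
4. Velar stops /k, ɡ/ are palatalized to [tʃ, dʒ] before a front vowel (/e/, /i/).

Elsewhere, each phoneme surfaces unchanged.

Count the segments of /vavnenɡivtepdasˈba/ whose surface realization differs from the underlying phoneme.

Segments that undergo a rule: /a/ → [ə] (rule 1); /e/ → [ə] (rule 1); /n/ → [ŋ] (rule 3); /ɡ/ → [dʒ] (rule 4); /i/ → [ə] (rule 1); /e/ → [ə] (rule 1); /a/ → [ə] (rule 1).
All other segments surface unchanged.

7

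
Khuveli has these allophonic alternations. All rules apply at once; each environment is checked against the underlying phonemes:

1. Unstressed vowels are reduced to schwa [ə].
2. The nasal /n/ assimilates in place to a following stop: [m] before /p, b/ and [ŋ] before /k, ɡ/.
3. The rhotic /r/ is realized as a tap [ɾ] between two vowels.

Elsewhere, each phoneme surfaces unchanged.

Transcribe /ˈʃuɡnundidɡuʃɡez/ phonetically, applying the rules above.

/ʃ/ (word-initial): no rule targets it → [ʃ].
/u/ (between /ʃ/ and /ɡ/) is in the target of rule 1 but the environment (in an unstressed syllable) is not met → [u].
/ɡ/ (between /u/ and /n/): no rule targets it → [ɡ].
/n/ (between /ɡ/ and /u/) is in the target of rule 2 but the environment (before a labial or velar stop) is not met → [n].
/u/ (between /n/ and /n/) occurs in an unstressed syllable → [ə] by rule 1.
/n/ (between /u/ and /d/): rule 2 targets it, but not before a labial or velar stop → unchanged [n].
/d/ stays [d].
/i/ meets the environment for rule 1 (in an unstressed syllable) → [ə].
/d/ (between /i/ and /ɡ/): no rule targets it → [d].
/ɡ/ stays [ɡ].
/u/ (between /ɡ/ and /ʃ/): in an unstressed syllable, so rule 1 applies → [ə].
/ʃ/ (between /u/ and /ɡ/) is unaffected → [ʃ].
/ɡ/ (between /ʃ/ and /e/): no rule targets it → [ɡ].
/e/ (between /ɡ/ and /z/): in an unstressed syllable, so rule 1 applies → [ə].
/z/ (word-final) is unaffected → [z].

[ˈʃuɡnəndədɡəʃɡəz]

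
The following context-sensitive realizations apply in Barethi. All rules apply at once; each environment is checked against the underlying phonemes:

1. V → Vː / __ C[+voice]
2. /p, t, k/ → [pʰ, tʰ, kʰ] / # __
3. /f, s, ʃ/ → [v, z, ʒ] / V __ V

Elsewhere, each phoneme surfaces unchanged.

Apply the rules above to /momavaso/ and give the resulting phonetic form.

/m/ (word-initial): no rule targets it → [m].
/o/ (between /m/ and /m/): before a voiced consonant, so rule 1 applies → [oː].
/m/ stays [m].
/a/ (between /m/ and /v/): before a voiced consonant, so rule 1 applies → [aː].
/v/ stays [v].
/a/ — between /v/ and /s/; rule 1 does not apply here → [a].
Rule 3 applies to /s/ (between /a/ and /o/: between two vowels) → [z].
/o/ (word-final) fails the environment for rule 1, so it stays [o].

[moːmaːvazo]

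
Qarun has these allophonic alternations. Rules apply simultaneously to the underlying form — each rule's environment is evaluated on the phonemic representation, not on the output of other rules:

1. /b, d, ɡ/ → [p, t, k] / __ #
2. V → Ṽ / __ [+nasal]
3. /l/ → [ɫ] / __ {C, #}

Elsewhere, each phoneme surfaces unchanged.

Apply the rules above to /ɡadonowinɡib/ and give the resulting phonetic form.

/ɡ/ — word-initial; rule 1 does not apply here → [ɡ].
/a/ — between /ɡ/ and /d/; rule 2 does not apply here → [a].
/d/ (between /a/ and /o/): rule 1 targets it, but not word-finally → unchanged [d].
/o/ (between /d/ and /n/) occurs before a nasal consonant → [õ] by rule 2.
/n/ — not in any rule's target class → [n].
/o/ (between /n/ and /w/) fails the environment for rule 2, so it stays [o].
/w/ stays [w].
/i/ (between /w/ and /n/): before a nasal consonant, so rule 2 applies → [ĩ].
/n/ — not in any rule's target class → [n].
/ɡ/ (between /n/ and /i/) is in the target of rule 1 but the environment (word-finally) is not met → [ɡ].
/i/ (between /ɡ/ and /b/) is in the target of rule 2 but the environment (before a nasal consonant) is not met → [i].
/b/ — word-final, word-finally — surfaces as [p] (rule 1).

[ɡadõnowĩnɡip]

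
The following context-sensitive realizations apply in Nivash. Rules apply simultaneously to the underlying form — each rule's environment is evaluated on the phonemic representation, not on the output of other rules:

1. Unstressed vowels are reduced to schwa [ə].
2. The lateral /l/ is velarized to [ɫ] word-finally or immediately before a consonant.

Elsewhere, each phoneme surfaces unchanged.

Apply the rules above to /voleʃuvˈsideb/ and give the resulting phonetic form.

/v/ (word-initial): no rule targets it → [v].
/o/ meets the environment for rule 1 (in an unstressed syllable) → [ə].
/l/ (between /o/ and /e/): rule 2 targets it, but not word-finally or immediately before a consonant → unchanged [l].
/e/ meets the environment for rule 1 (in an unstressed syllable) → [ə].
/ʃ/ — not in any rule's target class → [ʃ].
Rule 1 applies to /u/ (between /ʃ/ and /v/: in an unstressed syllable) → [ə].
/v/ (between /u/ and /s/): no rule targets it → [v].
/s/ — not in any rule's target class → [s].
/i/ (between /s/ and /d/) is in the target of rule 1 but the environment (in an unstressed syllable) is not met → [i].
/d/ (between /i/ and /e/): no rule targets it → [d].
/e/ — between /d/ and /b/, in an unstressed syllable — surfaces as [ə] (rule 1).
/b/ (word-final): no rule targets it → [b].

[vələʃəvˈsidəb]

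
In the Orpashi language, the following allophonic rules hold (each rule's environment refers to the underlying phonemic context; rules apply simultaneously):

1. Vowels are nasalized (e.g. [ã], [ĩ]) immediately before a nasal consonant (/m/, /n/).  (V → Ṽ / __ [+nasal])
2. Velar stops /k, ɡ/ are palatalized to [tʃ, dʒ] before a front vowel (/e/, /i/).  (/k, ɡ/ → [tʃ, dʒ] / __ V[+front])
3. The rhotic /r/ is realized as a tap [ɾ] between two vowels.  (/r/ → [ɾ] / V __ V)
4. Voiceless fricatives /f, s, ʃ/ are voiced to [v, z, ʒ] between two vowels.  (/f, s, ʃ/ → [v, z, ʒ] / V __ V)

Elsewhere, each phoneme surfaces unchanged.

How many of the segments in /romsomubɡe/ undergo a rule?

3

Segments that undergo a rule: /o/ → [õ] (rule 1); /o/ → [õ] (rule 1); /ɡ/ → [dʒ] (rule 2).
All other segments surface unchanged.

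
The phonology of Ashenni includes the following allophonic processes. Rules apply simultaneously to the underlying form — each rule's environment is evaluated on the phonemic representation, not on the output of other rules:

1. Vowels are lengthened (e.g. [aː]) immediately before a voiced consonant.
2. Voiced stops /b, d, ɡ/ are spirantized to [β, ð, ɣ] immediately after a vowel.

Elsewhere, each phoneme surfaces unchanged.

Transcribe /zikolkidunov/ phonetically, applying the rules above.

[zikoːlkiːðuːnoːv]

/i/ (between /z/ and /k/): rule 1 targets it, but not before a voiced consonant → unchanged [i].
/o/ (between /k/ and /l/): before a voiced consonant, so rule 1 applies → [oː].
/i/ meets the environment for rule 1 (before a voiced consonant) → [iː].
/d/ (between /i/ and /u/): immediately after a vowel, so rule 2 applies → [ð].
/u/ (between /d/ and /n/) occurs before a voiced consonant → [uː] by rule 1.
/o/ meets the environment for rule 1 (before a voiced consonant) → [oː].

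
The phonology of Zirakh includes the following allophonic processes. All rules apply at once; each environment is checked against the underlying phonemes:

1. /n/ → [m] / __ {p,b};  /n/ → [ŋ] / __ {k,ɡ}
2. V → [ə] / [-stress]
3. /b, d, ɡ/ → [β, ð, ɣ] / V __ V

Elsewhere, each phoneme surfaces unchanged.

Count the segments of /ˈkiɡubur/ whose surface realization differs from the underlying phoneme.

4

Segments that undergo a rule: /ɡ/ → [ɣ] (rule 3); /u/ → [ə] (rule 2); /b/ → [β] (rule 3); /u/ → [ə] (rule 2).
All other segments surface unchanged.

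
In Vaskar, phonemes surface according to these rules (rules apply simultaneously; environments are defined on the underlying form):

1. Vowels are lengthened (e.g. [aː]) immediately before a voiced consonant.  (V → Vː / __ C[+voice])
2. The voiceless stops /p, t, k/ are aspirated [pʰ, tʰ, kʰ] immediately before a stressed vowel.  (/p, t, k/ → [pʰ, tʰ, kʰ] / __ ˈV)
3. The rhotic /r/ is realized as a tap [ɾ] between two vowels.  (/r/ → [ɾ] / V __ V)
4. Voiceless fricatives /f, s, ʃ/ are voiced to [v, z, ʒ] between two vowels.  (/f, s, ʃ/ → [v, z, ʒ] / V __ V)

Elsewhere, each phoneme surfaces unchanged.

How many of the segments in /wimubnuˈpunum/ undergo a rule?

Segments that undergo a rule: /i/ → [iː] (rule 1); /u/ → [uː] (rule 1); /p/ → [pʰ] (rule 2); /u/ → [uː] (rule 1); /u/ → [uː] (rule 1).
All other segments surface unchanged.

5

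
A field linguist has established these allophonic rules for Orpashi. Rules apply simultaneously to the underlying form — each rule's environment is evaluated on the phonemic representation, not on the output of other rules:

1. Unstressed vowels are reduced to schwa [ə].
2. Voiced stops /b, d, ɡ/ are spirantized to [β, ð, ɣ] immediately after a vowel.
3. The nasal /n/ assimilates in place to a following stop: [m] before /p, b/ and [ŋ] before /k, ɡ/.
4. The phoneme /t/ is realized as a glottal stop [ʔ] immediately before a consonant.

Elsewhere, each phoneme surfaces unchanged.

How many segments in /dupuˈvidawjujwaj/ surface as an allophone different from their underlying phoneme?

6

Segments that undergo a rule: /u/ → [ə] (rule 1); /u/ → [ə] (rule 1); /d/ → [ð] (rule 2); /a/ → [ə] (rule 1); /u/ → [ə] (rule 1); /a/ → [ə] (rule 1).
All other segments surface unchanged.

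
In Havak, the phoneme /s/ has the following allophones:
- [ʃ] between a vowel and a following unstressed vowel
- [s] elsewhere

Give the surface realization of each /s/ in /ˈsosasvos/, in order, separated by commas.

Occurrence 1 (position 1): no conditioning environment matches → elsewhere allophone [s].
Occurrence 2 (position 3): between a vowel and a following unstressed vowel → [ʃ].
Occurrence 3 (position 5): no conditioning environment matches → elsewhere allophone [s].
Occurrence 4 (position 8): no conditioning environment matches → elsewhere allophone [s].

[s], [ʃ], [s], [s]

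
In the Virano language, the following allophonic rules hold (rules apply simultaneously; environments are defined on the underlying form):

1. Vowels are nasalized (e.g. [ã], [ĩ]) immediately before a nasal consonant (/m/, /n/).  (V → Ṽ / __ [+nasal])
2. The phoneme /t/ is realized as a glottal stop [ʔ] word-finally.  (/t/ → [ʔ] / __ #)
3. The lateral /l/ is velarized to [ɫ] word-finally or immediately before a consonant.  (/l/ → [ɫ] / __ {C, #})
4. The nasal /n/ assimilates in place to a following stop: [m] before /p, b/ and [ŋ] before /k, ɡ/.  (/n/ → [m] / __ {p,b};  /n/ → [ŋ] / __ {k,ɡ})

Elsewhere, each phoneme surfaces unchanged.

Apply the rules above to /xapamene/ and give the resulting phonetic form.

/x/ (word-initial) is unaffected → [x].
/a/ — between /x/ and /p/; rule 1 does not apply here → [a].
/p/ (between /a/ and /a/) is unaffected → [p].
Rule 1 applies to /a/ (between /p/ and /m/: before a nasal consonant) → [ã].
/m/ (between /a/ and /e/): no rule targets it → [m].
/e/ — between /m/ and /n/, before a nasal consonant — surfaces as [ẽ] (rule 1).
/n/ — between /e/ and /e/; rule 4 does not apply here → [n].
/e/ — word-final; rule 1 does not apply here → [e].

[xapãmẽne]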